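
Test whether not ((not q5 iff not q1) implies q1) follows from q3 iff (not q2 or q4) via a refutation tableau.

Initial set: {(q3 iff (not q2 or q4)); not not ((not q5 iff not q1) implies q1)}.
(q3 iff (not q2 or q4)): β-rule — branch into q3, (not q2 or q4)  //  not q3, not (not q2 or q4).
  branch 1 (add q3, (not q2 or q4)):
    not not ((not q5 iff not q1) implies q1): β-rule — branch into not (not q5 iff not q1)  //  q1.
      branch 1.1 (add not (not q5 iff not q1)):
        (not q2 or q4): β-rule — branch into not q2  //  q4.
          branch 1.1.1 (add not q2):
            not (not q5 iff not q1): β-rule — branch into not q5, not not q1  //  not not q5, not q1.
              branch 1.1.1.1 (add not q5, not not q1):
                ○ open, literals {q1=1, q2=0, q3=1, q5=0}.
              branch 1.1.1.2 (add not not q5, not q1):
                ○ open, literals {q1=0, q2=0, q3=1, q5=1}.
          branch 1.1.2 (add q4):
            not (not q5 iff not q1): β-rule — branch into not q5, not not q1  //  not not q5, not q1.
              branch 1.1.2.1 (add not q5, not not q1):
                ○ open, literals {q1=1, q3=1, q4=1, q5=0}.
              branch 1.1.2.2 (add not not q5, not q1):
                ○ open, literals {q1=0, q3=1, q4=1, q5=1}.
      branch 1.2 (add q1):
        (not q2 or q4): β-rule — branch into not q2  //  q4.
          branch 1.2.1 (add not q2):
            ○ open, literals {q1=1, q2=0, q3=1}.
          branch 1.2.2 (add q4):
            ○ open, literals {q1=1, q3=1, q4=1}.
  branch 2 (add not q3, not (not q2 or q4)):
    not (not q2 or q4): α-rule — add not not q2, not q4.
    not not ((not q5 iff not q1) implies q1): β-rule — branch into not (not q5 iff not q1)  //  q1.
      branch 2.1 (add not (not q5 iff not q1)):
        not (not q5 iff not q1): β-rule — branch into not q5, not not q1  //  not not q5, not q1.
          branch 2.1.1 (add not q5, not not q1):
            ○ open, literals {q1=1, q2=1, q3=0, q4=0, q5=0}.
          branch 2.1.2 (add not not q5, not q1):
            ○ open, literals {q1=0, q2=1, q3=0, q4=0, q5=1}.
      branch 2.2 (add q1):
        ○ open, literals {q1=1, q2=1, q3=0, q4=0}.
0 branches closed, 9 open.
An open branch gives a countermodel: q1=1, q2=0, q3=1, q5=0 (unmentioned atoms arbitrary); the premises hold there but the conclusion fails.

No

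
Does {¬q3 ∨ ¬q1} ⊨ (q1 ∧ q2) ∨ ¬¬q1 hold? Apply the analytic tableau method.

Initial set: {(¬q3 ∨ ¬q1); ¬((q1 ∧ q2) ∨ ¬¬q1)}.
¬((q1 ∧ q2) ∨ ¬¬q1): α-rule — add ¬(q1 ∧ q2), ¬¬¬q1.
¬¬¬q1: drop double negation, giving ¬q1.
(¬q3 ∨ ¬q1): β-rule — branch into ¬q3  //  ¬q1.
  branch 1 (add ¬q3):
    ¬(q1 ∧ q2): β-rule — branch into ¬q1  //  ¬q2.
      branch 1.1 (add ¬q1):
        ○ open, literals {q1=F, q3=F}.
      branch 1.2 (add ¬q2):
        ○ open, literals {q1=F, q2=F, q3=F}.
  branch 2 (add ¬q1):
    ¬(q1 ∧ q2): β-rule — branch into ¬q1  //  ¬q2.
      branch 2.1 (add ¬q1):
        ○ open, literals {q1=F}.
      branch 2.2 (add ¬q2):
        ○ open, literals {q1=F, q2=F}.
0 branches closed, 4 open.
An open branch gives a countermodel: q1=F, q3=F (unmentioned atoms arbitrary); the premises hold there but the conclusion fails.

No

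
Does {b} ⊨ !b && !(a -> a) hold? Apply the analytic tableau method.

Initial set: {b; !(!b && !(a -> a))}.
!(!b && !(a -> a)): β-rule — branch into !!b  //  !!(a -> a).
  branch 1 (add !!b):
    ○ open, literals {b=true}.
  branch 2 (add !!(a -> a)):
    !!(a -> a): β-rule — branch into !a  //  a.
      branch 2.1 (add !a):
        ○ open, literals {a=false, b=true}.
      branch 2.2 (add a):
        ○ open, literals {a=true, b=true}.
0 branches closed, 3 open.
An open branch gives a countermodel: b=true (unmentioned atoms arbitrary); the premises hold there but the conclusion fails.

No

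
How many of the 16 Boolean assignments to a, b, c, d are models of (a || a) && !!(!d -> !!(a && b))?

6

Initial set: {((a || a) && !!(!d -> !!(a && b)))}.
((a || a) && !!(!d -> !!(a && b))): α-rule — add (a || a), !!(!d -> !!(a && b)).
!!(!d -> !!(a && b)): drop double negation, giving (!d -> !!(a && b)).
(a || a): β-rule — branch into a  //  a.
  branch 1 (add a):
    (!d -> !!(a && b)): β-rule — branch into !!d  //  !!(a && b).
      branch 1.1 (add !!d):
        ○ open, literals {a=1, d=1}.
      branch 1.2 (add !!(a && b)):
        !!(a && b): drop double negation, giving (a && b).
        (a && b): α-rule — add a, b.
        ○ open, literals {a=1, b=1}.
  branch 2 (add a):
    (!d -> !!(a && b)): β-rule — branch into !!d  //  !!(a && b).
      branch 2.1 (add !!d):
        ○ open, literals {a=1, d=1}.
      branch 2.2 (add !!(a && b)):
        !!(a && b): drop double negation, giving (a && b).
        (a && b): α-rule — add a, b.
        ○ open, literals {a=1, b=1}.
0 branches closed, 4 open.
Each open branch fixes some atoms; the unmentioned ones are free. Counting distinct full assignments: branch {a=1, d=1} (b, c) contributes 4 new; branch {a=1, b=1} (c, d) contributes 2 new; branch {a=1, d=1} (b, c) contributes 0 new; branch {a=1, b=1} (c, d) contributes 0 new. Total: 6.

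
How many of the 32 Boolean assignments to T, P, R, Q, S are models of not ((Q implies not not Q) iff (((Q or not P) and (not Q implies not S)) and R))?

Initial set: {not ((Q implies not not Q) iff (((Q or not P) and (not Q implies not S)) and R))}.
not ((Q implies not not Q) iff (((Q or not P) and (not Q implies not S)) and R)): β-rule — branch into (Q implies not not Q), not (((Q or not P) and (not Q implies not S)) and R)  //  not (Q implies not not Q), (((Q or not P) and (not Q implies not S)) and R).
  branch 1 (add (Q implies not not Q), not (((Q or not P) and (not Q implies not S)) and R)):
    (Q implies not not Q): β-rule — branch into not Q  //  not not Q.
      branch 1.1 (add not Q):
        not (((Q or not P) and (not Q implies not S)) and R): β-rule — branch into not ((Q or not P) and (not Q implies not S))  //  not R.
          branch 1.1.1 (add not ((Q or not P) and (not Q implies not S))):
            not ((Q or not P) and (not Q implies not S)): β-rule — branch into not (Q or not P)  //  not (not Q implies not S).
              branch 1.1.1.1 (add not (Q or not P)):
                not (Q or not P): α-rule — add not Q, not not P.
                ○ open, literals {P=1, Q=0}.
              branch 1.1.1.2 (add not (not Q implies not S)):
                not (not Q implies not S): α-rule — add not Q, not not S.
                ○ open, literals {Q=0, S=1}.
          branch 1.1.2 (add not R):
            ○ open, literals {Q=0, R=0}.
      branch 1.2 (add not not Q):
        not not Q: drop double negation, giving Q.
        not (((Q or not P) and (not Q implies not S)) and R): β-rule — branch into not ((Q or not P) and (not Q implies not S))  //  not R.
          branch 1.2.1 (add not ((Q or not P) and (not Q implies not S))):
            not ((Q or not P) and (not Q implies not S)): β-rule — branch into not (Q or not P)  //  not (not Q implies not S).
              branch 1.2.1.1 (add not (Q or not P)):
                not (Q or not P): α-rule — add not Q, not not P.
                × closes — contains both Q and not Q.
              branch 1.2.1.2 (add not (not Q implies not S)):
                not (not Q implies not S): α-rule — add not Q, not not S.
                × closes — contains both Q and not Q.
          branch 1.2.2 (add not R):
            ○ open, literals {Q=1, R=0}.
  branch 2 (add not (Q implies not not Q), (((Q or not P) and (not Q implies not S)) and R)):
    not (Q implies not not Q): α-rule — add Q, not not not Q.
    (((Q or not P) and (not Q implies not S)) and R): α-rule — add ((Q or not P) and (not Q implies not S)), R.
    not not not Q: drop double negation, giving not Q.
    × closes — contains both Q and not Q.
3 branches closed, 4 open.
Each open branch fixes some atoms; the unmentioned ones are free. Counting distinct full assignments: branch {P=1, Q=0} (T, R, S) contributes 8 new; branch {Q=0, S=1} (T, P, R) contributes 4 new; branch {Q=0, R=0} (T, P, S) contributes 2 new; branch {Q=1, R=0} (T, P, S) contributes 8 new. Total: 22.

22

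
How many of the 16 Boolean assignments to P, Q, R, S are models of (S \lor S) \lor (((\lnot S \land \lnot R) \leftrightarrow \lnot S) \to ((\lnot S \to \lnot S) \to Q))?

14

Initial set: {((S \lor S) \lor (((\lnot S \land \lnot R) \leftrightarrow \lnot S) \to ((\lnot S \to \lnot S) \to Q)))}.
((S \lor S) \lor (((\lnot S \land \lnot R) \leftrightarrow \lnot S) \to ((\lnot S \to \lnot S) \to Q))): β-rule — branch into (S \lor S)  //  (((\lnot S \land \lnot R) \leftrightarrow \lnot S) \to ((\lnot S \to \lnot S) \to Q)).
  branch 1 (add (S \lor S)):
    (S \lor S): β-rule — branch into S  //  S.
      branch 1.1 (add S):
        ○ open, literals {S=1}.
      branch 1.2 (add S):
        ○ open, literals {S=1}.
  branch 2 (add (((\lnot S \land \lnot R) \leftrightarrow \lnot S) \to ((\lnot S \to \lnot S) \to Q))):
    (((\lnot S \land \lnot R) \leftrightarrow \lnot S) \to ((\lnot S \to \lnot S) \to Q)): β-rule — branch into \lnot ((\lnot S \land \lnot R) \leftrightarrow \lnot S)  //  ((\lnot S \to \lnot S) \to Q).
      branch 2.1 (add \lnot ((\lnot S \land \lnot R) \leftrightarrow \lnot S)):
        \lnot ((\lnot S \land \lnot R) \leftrightarrow \lnot S): β-rule — branch into (\lnot S \land \lnot R), \lnot \lnot S  //  \lnot (\lnot S \land \lnot R), \lnot S.
          branch 2.1.1 (add (\lnot S \land \lnot R), \lnot \lnot S):
            (\lnot S \land \lnot R): α-rule — add \lnot S, \lnot R.
            × closes — contains both S and \lnot S.
          branch 2.1.2 (add \lnot (\lnot S \land \lnot R), \lnot S):
            \lnot (\lnot S \land \lnot R): β-rule — branch into \lnot \lnot S  //  \lnot \lnot R.
              branch 2.1.2.1 (add \lnot \lnot S):
                × closes — contains both S and \lnot S.
              branch 2.1.2.2 (add \lnot \lnot R):
                ○ open, literals {R=1, S=0}.
      branch 2.2 (add ((\lnot S \to \lnot S) \to Q)):
        ((\lnot S \to \lnot S) \to Q): β-rule — branch into \lnot (\lnot S \to \lnot S)  //  Q.
          branch 2.2.1 (add \lnot (\lnot S \to \lnot S)):
            \lnot (\lnot S \to \lnot S): α-rule — add \lnot S, \lnot \lnot S.
            × closes — contains both S and \lnot S.
          branch 2.2.2 (add Q):
            ○ open, literals {Q=1}.
3 branches closed, 4 open.
Each open branch fixes some atoms; the unmentioned ones are free. Counting distinct full assignments: branch {S=1} (P, Q, R) contributes 8 new; branch {S=1} (P, Q, R) contributes 0 new; branch {R=1, S=0} (P, Q) contributes 4 new; branch {Q=1} (P, R, S) contributes 2 new. Total: 14.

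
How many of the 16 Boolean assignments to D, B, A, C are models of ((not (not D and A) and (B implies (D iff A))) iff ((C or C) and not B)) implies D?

Initial set: {T (((not (not D and A) and (B implies (D iff A))) iff ((C or C) and not B)) implies D)}.
T (((not (not D and A) and (B implies (D iff A))) iff ((C or C) and not B)) implies D): β-rule — branch into F ((not (not D and A) and (B implies (D iff A))) iff ((C or C) and not B))  //  T D.
  branch 1 (add F ((not (not D and A) and (B implies (D iff A))) iff ((C or C) and not B))):
    F ((not (not D and A) and (B implies (D iff A))) iff ((C or C) and not B)): β-rule — branch into T (not (not D and A) and (B implies (D iff A))), F ((C or C) and not B)  //  F (not (not D and A) and (B implies (D iff A))), T ((C or C) and not B).
      branch 1.1 (add T (not (not D and A) and (B implies (D iff A))), F ((C or C) and not B)):
        T (not (not D and A) and (B implies (D iff A))): α-rule — add T not (not D and A), T (B implies (D iff A)).
        F ((C or C) and not B): β-rule — branch into F (C or C)  //  F not B.
          branch 1.1.1 (add F (C or C)):
            F (C or C): α-rule — add F C, F C.
            T not (not D and A): β-rule — branch into F not D  //  F A.
              branch 1.1.1.1 (add F not D):
                T (B implies (D iff A)): β-rule — branch into F B  //  T (D iff A).
                  branch 1.1.1.1.1 (add F B):
                    ○ open, literals {B=false, C=false, D=true}.
                  branch 1.1.1.1.2 (add T (D iff A)):
                    T (D iff A): β-rule — branch into T D, T A  //  F D, F A.
                      branch 1.1.1.1.2.1 (add T D, T A):
                        ○ open, literals {A=true, C=false, D=true}.
                      branch 1.1.1.1.2.2 (add F D, F A):
                        × closes — contains both D and not D.
              branch 1.1.1.2 (add F A):
                T (B implies (D iff A)): β-rule — branch into F B  //  T (D iff A).
                  branch 1.1.1.2.1 (add F B):
                    ○ open, literals {A=false, B=false, C=false}.
                  branch 1.1.1.2.2 (add T (D iff A)):
                    T (D iff A): β-rule — branch into T D, T A  //  F D, F A.
                      branch 1.1.1.2.2.1 (add T D, T A):
                        × closes — contains both A and not A.
                      branch 1.1.1.2.2.2 (add F D, F A):
                        ○ open, literals {A=false, C=false, D=false}.
          branch 1.1.2 (add F not B):
            T not (not D and A): β-rule — branch into F not D  //  F A.
              branch 1.1.2.1 (add F not D):
                T (B implies (D iff A)): β-rule — branch into F B  //  T (D iff A).
                  branch 1.1.2.1.1 (add F B):
                    × closes — contains both B and not B.
                  branch 1.1.2.1.2 (add T (D iff A)):
                    T (D iff A): β-rule — branch into T D, T A  //  F D, F A.
                      branch 1.1.2.1.2.1 (add T D, T A):
                        ○ open, literals {A=true, B=true, D=true}.
                      branch 1.1.2.1.2.2 (add F D, F A):
                        × closes — contains both D and not D.
              branch 1.1.2.2 (add F A):
                T (B implies (D iff A)): β-rule — branch into F B  //  T (D iff A).
                  branch 1.1.2.2.1 (add F B):
                    × closes — contains both B and not B.
                  branch 1.1.2.2.2 (add T (D iff A)):
                    T (D iff A): β-rule — branch into T D, T A  //  F D, F A.
                      branch 1.1.2.2.2.1 (add T D, T A):
                        × closes — contains both A and not A.
                      branch 1.1.2.2.2.2 (add F D, F A):
                        ○ open, literals {A=false, B=true, D=false}.
      branch 1.2 (add F (not (not D and A) and (B implies (D iff A))), T ((C or C) and not B)):
        T ((C or C) and not B): α-rule — add T (C or C), T not B.
        F (not (not D and A) and (B implies (D iff A))): β-rule — branch into F not (not D and A)  //  F (B implies (D iff A)).
          branch 1.2.1 (add F not (not D and A)):
            F not (not D and A): α-rule — add T not D, T A.
            T (C or C): β-rule — branch into T C  //  T C.
              branch 1.2.1.1 (add T C):
                ○ open, literals {A=true, B=false, C=true, D=false}.
              branch 1.2.1.2 (add T C):
                ○ open, literals {A=true, B=false, C=true, D=false}.
          branch 1.2.2 (add F (B implies (D iff A))):
            F (B implies (D iff A)): α-rule — add T B, F (D iff A).
            × closes — contains both B and not B.
  branch 2 (add T D):
    ○ open, literals {D=true}.
7 branches closed, 9 open.
Each open branch fixes some atoms; the unmentioned ones are free. Counting distinct full assignments: branch {B=false, C=false, D=true} (A) contributes 2 new; branch {A=true, C=false, D=true} (B) contributes 1 new; branch {A=false, B=false, C=false} (D) contributes 1 new; branch {A=false, C=false, D=false} (B) contributes 1 new; branch {A=true, B=true, D=true} (C) contributes 1 new; branch {A=false, B=true, D=false} (C) contributes 1 new; branch {A=true, B=false, C=true, D=false} (none free) contributes 1 new; branch {A=true, B=false, C=true, D=false} (none free) contributes 0 new; branch {D=true} (B, A, C) contributes 4 new. Total: 12.

12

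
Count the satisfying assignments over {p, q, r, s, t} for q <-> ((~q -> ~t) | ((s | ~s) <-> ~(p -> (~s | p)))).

Initial set: {T (q <-> ((~q -> ~t) | ((s | ~s) <-> ~(p -> (~s | p)))))}.
T (q <-> ((~q -> ~t) | ((s | ~s) <-> ~(p -> (~s | p))))): β-rule — branch into T q, T ((~q -> ~t) | ((s | ~s) <-> ~(p -> (~s | p))))  //  F q, F ((~q -> ~t) | ((s | ~s) <-> ~(p -> (~s | p)))).
  branch 1 (add T q, T ((~q -> ~t) | ((s | ~s) <-> ~(p -> (~s | p))))):
    T ((~q -> ~t) | ((s | ~s) <-> ~(p -> (~s | p)))): β-rule — branch into T (~q -> ~t)  //  T ((s | ~s) <-> ~(p -> (~s | p))).
      branch 1.1 (add T (~q -> ~t)):
        T (~q -> ~t): β-rule — branch into F ~q  //  T ~t.
          branch 1.1.1 (add F ~q):
            ○ open, literals {q=1}.
          branch 1.1.2 (add T ~t):
            ○ open, literals {q=1, t=0}.
      branch 1.2 (add T ((s | ~s) <-> ~(p -> (~s | p)))):
        T ((s | ~s) <-> ~(p -> (~s | p))): β-rule — branch into T (s | ~s), T ~(p -> (~s | p))  //  F (s | ~s), F ~(p -> (~s | p)).
          branch 1.2.1 (add T (s | ~s), T ~(p -> (~s | p))):
            T ~(p -> (~s | p)): α-rule — add T p, F (~s | p).
            F (~s | p): α-rule — add F ~s, F p.
            × closes — contains both p and ~p.
          branch 1.2.2 (add F (s | ~s), F ~(p -> (~s | p))):
            F (s | ~s): α-rule — add F s, F ~s.
            × closes — contains both s and ~s.
  branch 2 (add F q, F ((~q -> ~t) | ((s | ~s) <-> ~(p -> (~s | p))))):
    F ((~q -> ~t) | ((s | ~s) <-> ~(p -> (~s | p)))): α-rule — add F (~q -> ~t), F ((s | ~s) <-> ~(p -> (~s | p))).
    F (~q -> ~t): α-rule — add T ~q, F ~t.
    F ((s | ~s) <-> ~(p -> (~s | p))): β-rule — branch into T (s | ~s), F ~(p -> (~s | p))  //  F (s | ~s), T ~(p -> (~s | p)).
      branch 2.1 (add T (s | ~s), F ~(p -> (~s | p))):
        T (s | ~s): β-rule — branch into T s  //  T ~s.
          branch 2.1.1 (add T s):
            F ~(p -> (~s | p)): β-rule — branch into F p  //  T (~s | p).
              branch 2.1.1.1 (add F p):
                ○ open, literals {p=0, q=0, s=1, t=1}.
              branch 2.1.1.2 (add T (~s | p)):
                T (~s | p): β-rule — branch into T ~s  //  T p.
                  branch 2.1.1.2.1 (add T ~s):
                    × closes — contains both s and ~s.
                  branch 2.1.1.2.2 (add T p):
                    ○ open, literals {p=1, q=0, s=1, t=1}.
          branch 2.1.2 (add T ~s):
            F ~(p -> (~s | p)): β-rule — branch into F p  //  T (~s | p).
              branch 2.1.2.1 (add F p):
                ○ open, literals {p=0, q=0, s=0, t=1}.
              branch 2.1.2.2 (add T (~s | p)):
                T (~s | p): β-rule — branch into T ~s  //  T p.
                  branch 2.1.2.2.1 (add T ~s):
                    ○ open, literals {q=0, s=0, t=1}.
                  branch 2.1.2.2.2 (add T p):
                    ○ open, literals {p=1, q=0, s=0, t=1}.
      branch 2.2 (add F (s | ~s), T ~(p -> (~s | p))):
        F (s | ~s): α-rule — add F s, F ~s.
        × closes — contains both s and ~s.
4 branches closed, 7 open.
Each open branch fixes some atoms; the unmentioned ones are free. Counting distinct full assignments: branch {q=1} (p, r, s, t) contributes 16 new; branch {q=1, t=0} (p, r, s) contributes 0 new; branch {p=0, q=0, s=1, t=1} (r) contributes 2 new; branch {p=1, q=0, s=1, t=1} (r) contributes 2 new; branch {p=0, q=0, s=0, t=1} (r) contributes 2 new; branch {q=0, s=0, t=1} (p, r) contributes 2 new; branch {p=1, q=0, s=0, t=1} (r) contributes 0 new. Total: 24.

24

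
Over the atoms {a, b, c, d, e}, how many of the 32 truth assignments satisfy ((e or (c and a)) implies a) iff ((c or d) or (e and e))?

20

Initial set: {(((e or (c and a)) implies a) iff ((c or d) or (e and e)))}.
(((e or (c and a)) implies a) iff ((c or d) or (e and e))): β-rule — branch into ((e or (c and a)) implies a), ((c or d) or (e and e))  //  not ((e or (c and a)) implies a), not ((c or d) or (e and e)).
  branch 1 (add ((e or (c and a)) implies a), ((c or d) or (e and e))):
    ((e or (c and a)) implies a): β-rule — branch into not (e or (c and a))  //  a.
      branch 1.1 (add not (e or (c and a))):
        not (e or (c and a)): α-rule — add not e, not (c and a).
        ((c or d) or (e and e)): β-rule — branch into (c or d)  //  (e and e).
          branch 1.1.1 (add (c or d)):
            not (c and a): β-rule — branch into not c  //  not a.
              branch 1.1.1.1 (add not c):
                (c or d): β-rule — branch into c  //  d.
                  branch 1.1.1.1.1 (add c):
                    × closes — contains both c and not c.
                  branch 1.1.1.1.2 (add d):
                    ○ open, literals {c=0, d=1, e=0}.
              branch 1.1.1.2 (add not a):
                (c or d): β-rule — branch into c  //  d.
                  branch 1.1.1.2.1 (add c):
                    ○ open, literals {a=0, c=1, e=0}.
                  branch 1.1.1.2.2 (add d):
                    ○ open, literals {a=0, d=1, e=0}.
          branch 1.1.2 (add (e and e)):
            (e and e): α-rule — add e, e.
            × closes — contains both e and not e.
      branch 1.2 (add a):
        ((c or d) or (e and e)): β-rule — branch into (c or d)  //  (e and e).
          branch 1.2.1 (add (c or d)):
            (c or d): β-rule — branch into c  //  d.
              branch 1.2.1.1 (add c):
                ○ open, literals {a=1, c=1}.
              branch 1.2.1.2 (add d):
                ○ open, literals {a=1, d=1}.
          branch 1.2.2 (add (e and e)):
            (e and e): α-rule — add e, e.
            ○ open, literals {a=1, e=1}.
  branch 2 (add not ((e or (c and a)) implies a), not ((c or d) or (e and e))):
    not ((e or (c and a)) implies a): α-rule — add (e or (c and a)), not a.
    not ((c or d) or (e and e)): α-rule — add not (c or d), not (e and e).
    not (c or d): α-rule — add not c, not d.
    (e or (c and a)): β-rule — branch into e  //  (c and a).
      branch 2.1 (add e):
        not (e and e): β-rule — branch into not e  //  not e.
          branch 2.1.1 (add not e):
            × closes — contains both e and not e.
          branch 2.1.2 (add not e):
            × closes — contains both e and not e.
      branch 2.2 (add (c and a)):
        (c and a): α-rule — add c, a.
        × closes — contains both c and not c.
5 branches closed, 6 open.
Each open branch fixes some atoms; the unmentioned ones are free. Counting distinct full assignments: branch {c=0, d=1, e=0} (a, b) contributes 4 new; branch {a=0, c=1, e=0} (b, d) contributes 4 new; branch {a=0, d=1, e=0} (b, c) contributes 0 new; branch {a=1, c=1} (b, d, e) contributes 8 new; branch {a=1, d=1} (b, c, e) contributes 2 new; branch {a=1, e=1} (b, c, d) contributes 2 new. Total: 20.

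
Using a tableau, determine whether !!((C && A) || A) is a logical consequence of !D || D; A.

Initial set: {(!D || D); A; !!!((C && A) || A)}.
!!!((C && A) || A): drop double negation, giving !((C && A) || A).
!((C && A) || A): α-rule — add !(C && A), !A.
× closes — contains both A and !A.
All 1 branch closes.
Every branch closed, so the premises entail the conclusion.

Yes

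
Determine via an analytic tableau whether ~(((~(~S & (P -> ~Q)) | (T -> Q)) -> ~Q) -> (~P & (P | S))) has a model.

Satisfiable

Initial set: {T ~(((~(~S & (P -> ~Q)) | (T -> Q)) -> ~Q) -> (~P & (P | S)))}.
T ~(((~(~S & (P -> ~Q)) | (T -> Q)) -> ~Q) -> (~P & (P | S))): α-rule — add T ((~(~S & (P -> ~Q)) | (T -> Q)) -> ~Q), F (~P & (P | S)).
T ((~(~S & (P -> ~Q)) | (T -> Q)) -> ~Q): β-rule — branch into F (~(~S & (P -> ~Q)) | (T -> Q))  //  T ~Q.
  branch 1 (add F (~(~S & (P -> ~Q)) | (T -> Q))):
    F (~(~S & (P -> ~Q)) | (T -> Q)): α-rule — add F ~(~S & (P -> ~Q)), F (T -> Q).
    F ~(~S & (P -> ~Q)): α-rule — add T ~S, T (P -> ~Q).
    F (T -> Q): α-rule — add T T, F Q.
    F (~P & (P | S)): β-rule — branch into F ~P  //  F (P | S).
      branch 1.1 (add F ~P):
        T (P -> ~Q): β-rule — branch into F P  //  T ~Q.
          branch 1.1.1 (add F P):
            × closes — contains both P and ~P.
          branch 1.1.2 (add T ~Q):
            ○ open, literals {P=true, Q=false, S=false, T=true}.
      branch 1.2 (add F (P | S)):
        F (P | S): α-rule — add F P, F S.
        T (P -> ~Q): β-rule — branch into F P  //  T ~Q.
          branch 1.2.1 (add F P):
            ○ open, literals {P=false, Q=false, S=false, T=true}.
          branch 1.2.2 (add T ~Q):
            ○ open, literals {P=false, Q=false, S=false, T=true}.
  branch 2 (add T ~Q):
    F (~P & (P | S)): β-rule — branch into F ~P  //  F (P | S).
      branch 2.1 (add F ~P):
        ○ open, literals {P=true, Q=false}.
      branch 2.2 (add F (P | S)):
        F (P | S): α-rule — add F P, F S.
        ○ open, literals {P=false, Q=false, S=false}.
1 branch closed, 5 open.
An open branch gives a satisfying assignment: P=true, Q=false, S=false, T=true.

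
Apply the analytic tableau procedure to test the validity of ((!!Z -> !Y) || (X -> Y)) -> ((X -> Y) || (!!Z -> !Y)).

Valid

Assume the negation and expand:
Initial set: {!(((!!Z -> !Y) || (X -> Y)) -> ((X -> Y) || (!!Z -> !Y)))}.
!(((!!Z -> !Y) || (X -> Y)) -> ((X -> Y) || (!!Z -> !Y))): α-rule — add ((!!Z -> !Y) || (X -> Y)), !((X -> Y) || (!!Z -> !Y)).
!((X -> Y) || (!!Z -> !Y)): α-rule — add !(X -> Y), !(!!Z -> !Y).
!(X -> Y): α-rule — add X, !Y.
!(!!Z -> !Y): α-rule — add !!Z, !!Y.
× closes — contains both Y and !Y.
All 1 branch closes.
Every branch closed, so the negation is unsatisfiable and the formula is valid.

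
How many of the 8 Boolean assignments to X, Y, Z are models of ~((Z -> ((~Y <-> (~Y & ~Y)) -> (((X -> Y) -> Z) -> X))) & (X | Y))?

Initial set: {~((Z -> ((~Y <-> (~Y & ~Y)) -> (((X -> Y) -> Z) -> X))) & (X | Y))}.
~((Z -> ((~Y <-> (~Y & ~Y)) -> (((X -> Y) -> Z) -> X))) & (X | Y)): β-rule — branch into ~(Z -> ((~Y <-> (~Y & ~Y)) -> (((X -> Y) -> Z) -> X)))  //  ~(X | Y).
  branch 1 (add ~(Z -> ((~Y <-> (~Y & ~Y)) -> (((X -> Y) -> Z) -> X)))):
    ~(Z -> ((~Y <-> (~Y & ~Y)) -> (((X -> Y) -> Z) -> X))): α-rule — add Z, ~((~Y <-> (~Y & ~Y)) -> (((X -> Y) -> Z) -> X)).
    ~((~Y <-> (~Y & ~Y)) -> (((X -> Y) -> Z) -> X)): α-rule — add (~Y <-> (~Y & ~Y)), ~(((X -> Y) -> Z) -> X).
    ~(((X -> Y) -> Z) -> X): α-rule — add ((X -> Y) -> Z), ~X.
    (~Y <-> (~Y & ~Y)): β-rule — branch into ~Y, (~Y & ~Y)  //  ~~Y, ~(~Y & ~Y).
      branch 1.1 (add ~Y, (~Y & ~Y)):
        (~Y & ~Y): α-rule — add ~Y, ~Y.
        ((X -> Y) -> Z): β-rule — branch into ~(X -> Y)  //  Z.
          branch 1.1.1 (add ~(X -> Y)):
            ~(X -> Y): α-rule — add X, ~Y.
            × closes — contains both X and ~X.
          branch 1.1.2 (add Z):
            ○ open, literals {X=F, Y=F, Z=T}.
      branch 1.2 (add ~~Y, ~(~Y & ~Y)):
        ((X -> Y) -> Z): β-rule — branch into ~(X -> Y)  //  Z.
          branch 1.2.1 (add ~(X -> Y)):
            ~(X -> Y): α-rule — add X, ~Y.
            × closes — contains both X and ~X.
          branch 1.2.2 (add Z):
            ~(~Y & ~Y): β-rule — branch into ~~Y  //  ~~Y.
              branch 1.2.2.1 (add ~~Y):
                ○ open, literals {X=F, Y=T, Z=T}.
              branch 1.2.2.2 (add ~~Y):
                ○ open, literals {X=F, Y=T, Z=T}.
  branch 2 (add ~(X | Y)):
    ~(X | Y): α-rule — add ~X, ~Y.
    ○ open, literals {X=F, Y=F}.
2 branches closed, 4 open.
Each open branch fixes some atoms; the unmentioned ones are free. Counting distinct full assignments: branch {X=F, Y=F, Z=T} (none free) contributes 1 new; branch {X=F, Y=T, Z=T} (none free) contributes 1 new; branch {X=F, Y=T, Z=T} (none free) contributes 0 new; branch {X=F, Y=F} (Z) contributes 1 new. Total: 3.

3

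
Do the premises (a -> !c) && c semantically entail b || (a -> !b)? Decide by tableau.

Initial set: {((a -> !c) && c); !(b || (a -> !b))}.
((a -> !c) && c): α-rule — add (a -> !c), c.
!(b || (a -> !b)): α-rule — add !b, !(a -> !b).
!(a -> !b): α-rule — add a, !!b.
× closes — contains both b and !b.
All 1 branch closes.
Every branch closed, so the premises entail the conclusion.

Yes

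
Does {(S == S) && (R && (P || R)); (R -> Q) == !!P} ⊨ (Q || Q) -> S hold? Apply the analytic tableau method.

No

Initial set: {((S == S) && (R && (P || R))); ((R -> Q) == !!P); !((Q || Q) -> S)}.
((S == S) && (R && (P || R))): α-rule — add (S == S), (R && (P || R)).
!((Q || Q) -> S): α-rule — add (Q || Q), !S.
(R && (P || R)): α-rule — add R, (P || R).
((R -> Q) == !!P): β-rule — branch into (R -> Q), !!P  //  !(R -> Q), !!!P.
  branch 1 (add (R -> Q), !!P):
    !!P: drop double negation, giving P.
    (S == S): β-rule — branch into S, S  //  !S, !S.
      branch 1.1 (add S, S):
        × closes — contains both S and !S.
      branch 1.2 (add !S, !S):
        (Q || Q): β-rule — branch into Q  //  Q.
          branch 1.2.1 (add Q):
            (P || R): β-rule — branch into P  //  R.
              branch 1.2.1.1 (add P):
                (R -> Q): β-rule — branch into !R  //  Q.
                  branch 1.2.1.1.1 (add !R):
                    × closes — contains both R and !R.
                  branch 1.2.1.1.2 (add Q):
                    ○ open, literals {P=1, Q=1, R=1, S=0}.
              branch 1.2.1.2 (add R):
                (R -> Q): β-rule — branch into !R  //  Q.
                  branch 1.2.1.2.1 (add !R):
                    × closes — contains both R and !R.
                  branch 1.2.1.2.2 (add Q):
                    ○ open, literals {P=1, Q=1, R=1, S=0}.
          branch 1.2.2 (add Q):
            (P || R): β-rule — branch into P  //  R.
              branch 1.2.2.1 (add P):
                (R -> Q): β-rule — branch into !R  //  Q.
                  branch 1.2.2.1.1 (add !R):
                    × closes — contains both R and !R.
                  branch 1.2.2.1.2 (add Q):
                    ○ open, literals {P=1, Q=1, R=1, S=0}.
              branch 1.2.2.2 (add R):
                (R -> Q): β-rule — branch into !R  //  Q.
                  branch 1.2.2.2.1 (add !R):
                    × closes — contains both R and !R.
                  branch 1.2.2.2.2 (add Q):
                    ○ open, literals {P=1, Q=1, R=1, S=0}.
  branch 2 (add !(R -> Q), !!!P):
    !(R -> Q): α-rule — add R, !Q.
    !!!P: drop double negation, giving !P.
    (S == S): β-rule — branch into S, S  //  !S, !S.
      branch 2.1 (add S, S):
        × closes — contains both S and !S.
      branch 2.2 (add !S, !S):
        (Q || Q): β-rule — branch into Q  //  Q.
          branch 2.2.1 (add Q):
            × closes — contains both Q and !Q.
          branch 2.2.2 (add Q):
            × closes — contains both Q and !Q.
8 branches closed, 4 open.
An open branch gives a countermodel: P=1, Q=1, R=1, S=0 (unmentioned atoms arbitrary); the premises hold there but the conclusion fails.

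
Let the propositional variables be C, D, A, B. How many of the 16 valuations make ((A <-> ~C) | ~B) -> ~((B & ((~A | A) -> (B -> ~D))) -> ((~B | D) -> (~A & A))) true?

4

Initial set: {(((A <-> ~C) | ~B) -> ~((B & ((~A | A) -> (B -> ~D))) -> ((~B | D) -> (~A & A))))}.
(((A <-> ~C) | ~B) -> ~((B & ((~A | A) -> (B -> ~D))) -> ((~B | D) -> (~A & A)))): β-rule — branch into ~((A <-> ~C) | ~B)  //  ~((B & ((~A | A) -> (B -> ~D))) -> ((~B | D) -> (~A & A))).
  branch 1 (add ~((A <-> ~C) | ~B)):
    ~((A <-> ~C) | ~B): α-rule — add ~(A <-> ~C), ~~B.
    ~(A <-> ~C): β-rule — branch into A, ~~C  //  ~A, ~C.
      branch 1.1 (add A, ~~C):
        ○ open, literals {A=1, B=1, C=1}.
      branch 1.2 (add ~A, ~C):
        ○ open, literals {A=0, B=1, C=0}.
  branch 2 (add ~((B & ((~A | A) -> (B -> ~D))) -> ((~B | D) -> (~A & A)))):
    ~((B & ((~A | A) -> (B -> ~D))) -> ((~B | D) -> (~A & A))): α-rule — add (B & ((~A | A) -> (B -> ~D))), ~((~B | D) -> (~A & A)).
    (B & ((~A | A) -> (B -> ~D))): α-rule — add B, ((~A | A) -> (B -> ~D)).
    ~((~B | D) -> (~A & A)): α-rule — add (~B | D), ~(~A & A).
    ((~A | A) -> (B -> ~D)): β-rule — branch into ~(~A | A)  //  (B -> ~D).
      branch 2.1 (add ~(~A | A)):
        ~(~A | A): α-rule — add ~~A, ~A.
        × closes — contains both A and ~A.
      branch 2.2 (add (B -> ~D)):
        (~B | D): β-rule — branch into ~B  //  D.
          branch 2.2.1 (add ~B):
            × closes — contains both B and ~B.
          branch 2.2.2 (add D):
            ~(~A & A): β-rule — branch into ~~A  //  ~A.
              branch 2.2.2.1 (add ~~A):
                (B -> ~D): β-rule — branch into ~B  //  ~D.
                  branch 2.2.2.1.1 (add ~B):
                    × closes — contains both B and ~B.
                  branch 2.2.2.1.2 (add ~D):
                    × closes — contains both D and ~D.
              branch 2.2.2.2 (add ~A):
                (B -> ~D): β-rule — branch into ~B  //  ~D.
                  branch 2.2.2.2.1 (add ~B):
                    × closes — contains both B and ~B.
                  branch 2.2.2.2.2 (add ~D):
                    × closes — contains both D and ~D.
6 branches closed, 2 open.
Each open branch fixes some atoms; the unmentioned ones are free. Counting distinct full assignments: branch {A=1, B=1, C=1} (D) contributes 2 new; branch {A=0, B=1, C=0} (D) contributes 2 new. Total: 4.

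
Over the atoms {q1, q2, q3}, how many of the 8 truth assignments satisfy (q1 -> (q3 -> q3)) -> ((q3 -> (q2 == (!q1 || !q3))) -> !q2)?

Initial set: {((q1 -> (q3 -> q3)) -> ((q3 -> (q2 == (!q1 || !q3))) -> !q2))}.
((q1 -> (q3 -> q3)) -> ((q3 -> (q2 == (!q1 || !q3))) -> !q2)): β-rule — branch into !(q1 -> (q3 -> q3))  //  ((q3 -> (q2 == (!q1 || !q3))) -> !q2).
  branch 1 (add !(q1 -> (q3 -> q3))):
    !(q1 -> (q3 -> q3)): α-rule — add q1, !(q3 -> q3).
    !(q3 -> q3): α-rule — add q3, !q3.
    × closes — contains both q3 and !q3.
  branch 2 (add ((q3 -> (q2 == (!q1 || !q3))) -> !q2)):
    ((q3 -> (q2 == (!q1 || !q3))) -> !q2): β-rule — branch into !(q3 -> (q2 == (!q1 || !q3)))  //  !q2.
      branch 2.1 (add !(q3 -> (q2 == (!q1 || !q3)))):
        !(q3 -> (q2 == (!q1 || !q3))): α-rule — add q3, !(q2 == (!q1 || !q3)).
        !(q2 == (!q1 || !q3)): β-rule — branch into q2, !(!q1 || !q3)  //  !q2, (!q1 || !q3).
          branch 2.1.1 (add q2, !(!q1 || !q3)):
            !(!q1 || !q3): α-rule — add !!q1, !!q3.
            ○ open, literals {q1=1, q2=1, q3=1}.
          branch 2.1.2 (add !q2, (!q1 || !q3)):
            (!q1 || !q3): β-rule — branch into !q1  //  !q3.
              branch 2.1.2.1 (add !q1):
                ○ open, literals {q1=0, q2=0, q3=1}.
              branch 2.1.2.2 (add !q3):
                × closes — contains both q3 and !q3.
      branch 2.2 (add !q2):
        ○ open, literals {q2=0}.
2 branches closed, 3 open.
Each open branch fixes some atoms; the unmentioned ones are free. Counting distinct full assignments: branch {q1=1, q2=1, q3=1} (none free) contributes 1 new; branch {q1=0, q2=0, q3=1} (none free) contributes 1 new; branch {q2=0} (q1, q3) contributes 3 new. Total: 5.

5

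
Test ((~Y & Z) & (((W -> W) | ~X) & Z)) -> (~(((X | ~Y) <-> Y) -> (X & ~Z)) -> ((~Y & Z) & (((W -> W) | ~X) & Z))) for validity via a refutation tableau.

Assume the negation and expand:
Initial set: {~(((~Y & Z) & (((W -> W) | ~X) & Z)) -> (~(((X | ~Y) <-> Y) -> (X & ~Z)) -> ((~Y & Z) & (((W -> W) | ~X) & Z))))}.
~(((~Y & Z) & (((W -> W) | ~X) & Z)) -> (~(((X | ~Y) <-> Y) -> (X & ~Z)) -> ((~Y & Z) & (((W -> W) | ~X) & Z)))): α-rule — add ((~Y & Z) & (((W -> W) | ~X) & Z)), ~(~(((X | ~Y) <-> Y) -> (X & ~Z)) -> ((~Y & Z) & (((W -> W) | ~X) & Z))).
((~Y & Z) & (((W -> W) | ~X) & Z)): α-rule — add (~Y & Z), (((W -> W) | ~X) & Z).
~(~(((X | ~Y) <-> Y) -> (X & ~Z)) -> ((~Y & Z) & (((W -> W) | ~X) & Z))): α-rule — add ~(((X | ~Y) <-> Y) -> (X & ~Z)), ~((~Y & Z) & (((W -> W) | ~X) & Z)).
(~Y & Z): α-rule — add ~Y, Z.
(((W -> W) | ~X) & Z): α-rule — add ((W -> W) | ~X), Z.
~(((X | ~Y) <-> Y) -> (X & ~Z)): α-rule — add ((X | ~Y) <-> Y), ~(X & ~Z).
~((~Y & Z) & (((W -> W) | ~X) & Z)): β-rule — branch into ~(~Y & Z)  //  ~(((W -> W) | ~X) & Z).
  branch 1 (add ~(~Y & Z)):
    ((W -> W) | ~X): β-rule — branch into (W -> W)  //  ~X.
      branch 1.1 (add (W -> W)):
        ((X | ~Y) <-> Y): β-rule — branch into (X | ~Y), Y  //  ~(X | ~Y), ~Y.
          branch 1.1.1 (add (X | ~Y), Y):
            × closes — contains both Y and ~Y.
          branch 1.1.2 (add ~(X | ~Y), ~Y):
            ~(X | ~Y): α-rule — add ~X, ~~Y.
            × closes — contains both Y and ~Y.
      branch 1.2 (add ~X):
        ((X | ~Y) <-> Y): β-rule — branch into (X | ~Y), Y  //  ~(X | ~Y), ~Y.
          branch 1.2.1 (add (X | ~Y), Y):
            × closes — contains both Y and ~Y.
          branch 1.2.2 (add ~(X | ~Y), ~Y):
            ~(X | ~Y): α-rule — add ~X, ~~Y.
            × closes — contains both Y and ~Y.
  branch 2 (add ~(((W -> W) | ~X) & Z)):
    ((W -> W) | ~X): β-rule — branch into (W -> W)  //  ~X.
      branch 2.1 (add (W -> W)):
        ((X | ~Y) <-> Y): β-rule — branch into (X | ~Y), Y  //  ~(X | ~Y), ~Y.
          branch 2.1.1 (add (X | ~Y), Y):
            × closes — contains both Y and ~Y.
          branch 2.1.2 (add ~(X | ~Y), ~Y):
            ~(X | ~Y): α-rule — add ~X, ~~Y.
            × closes — contains both Y and ~Y.
      branch 2.2 (add ~X):
        ((X | ~Y) <-> Y): β-rule — branch into (X | ~Y), Y  //  ~(X | ~Y), ~Y.
          branch 2.2.1 (add (X | ~Y), Y):
            × closes — contains both Y and ~Y.
          branch 2.2.2 (add ~(X | ~Y), ~Y):
            ~(X | ~Y): α-rule — add ~X, ~~Y.
            × closes — contains both Y and ~Y.
All 8 branches close.
Every branch closed, so the negation is unsatisfiable and the formula is valid.

Valid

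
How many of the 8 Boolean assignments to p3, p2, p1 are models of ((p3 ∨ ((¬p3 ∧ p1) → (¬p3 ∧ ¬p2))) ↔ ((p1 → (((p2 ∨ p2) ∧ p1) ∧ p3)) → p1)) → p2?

Initial set: {(((p3 ∨ ((¬p3 ∧ p1) → (¬p3 ∧ ¬p2))) ↔ ((p1 → (((p2 ∨ p2) ∧ p1) ∧ p3)) → p1)) → p2)}.
(((p3 ∨ ((¬p3 ∧ p1) → (¬p3 ∧ ¬p2))) ↔ ((p1 → (((p2 ∨ p2) ∧ p1) ∧ p3)) → p1)) → p2): β-rule — branch into ¬((p3 ∨ ((¬p3 ∧ p1) → (¬p3 ∧ ¬p2))) ↔ ((p1 → (((p2 ∨ p2) ∧ p1) ∧ p3)) → p1))  //  p2.
  branch 1 (add ¬((p3 ∨ ((¬p3 ∧ p1) → (¬p3 ∧ ¬p2))) ↔ ((p1 → (((p2 ∨ p2) ∧ p1) ∧ p3)) → p1))):
    ¬((p3 ∨ ((¬p3 ∧ p1) → (¬p3 ∧ ¬p2))) ↔ ((p1 → (((p2 ∨ p2) ∧ p1) ∧ p3)) → p1)): β-rule — branch into (p3 ∨ ((¬p3 ∧ p1) → (¬p3 ∧ ¬p2))), ¬((p1 → (((p2 ∨ p2) ∧ p1) ∧ p3)) → p1)  //  ¬(p3 ∨ ((¬p3 ∧ p1) → (¬p3 ∧ ¬p2))), ((p1 → (((p2 ∨ p2) ∧ p1) ∧ p3)) → p1).
      branch 1.1 (add (p3 ∨ ((¬p3 ∧ p1) → (¬p3 ∧ ¬p2))), ¬((p1 → (((p2 ∨ p2) ∧ p1) ∧ p3)) → p1)):
        ¬((p1 → (((p2 ∨ p2) ∧ p1) ∧ p3)) → p1): α-rule — add (p1 → (((p2 ∨ p2) ∧ p1) ∧ p3)), ¬p1.
        (p3 ∨ ((¬p3 ∧ p1) → (¬p3 ∧ ¬p2))): β-rule — branch into p3  //  ((¬p3 ∧ p1) → (¬p3 ∧ ¬p2)).
          branch 1.1.1 (add p3):
            (p1 → (((p2 ∨ p2) ∧ p1) ∧ p3)): β-rule — branch into ¬p1  //  (((p2 ∨ p2) ∧ p1) ∧ p3).
              branch 1.1.1.1 (add ¬p1):
                ○ open, literals {p1=0, p3=1}.
              branch 1.1.1.2 (add (((p2 ∨ p2) ∧ p1) ∧ p3)):
                (((p2 ∨ p2) ∧ p1) ∧ p3): α-rule — add ((p2 ∨ p2) ∧ p1), p3.
                ((p2 ∨ p2) ∧ p1): α-rule — add (p2 ∨ p2), p1.
                × closes — contains both p1 and ¬p1.
          branch 1.1.2 (add ((¬p3 ∧ p1) → (¬p3 ∧ ¬p2))):
            (p1 → (((p2 ∨ p2) ∧ p1) ∧ p3)): β-rule — branch into ¬p1  //  (((p2 ∨ p2) ∧ p1) ∧ p3).
              branch 1.1.2.1 (add ¬p1):
                ((¬p3 ∧ p1) → (¬p3 ∧ ¬p2)): β-rule — branch into ¬(¬p3 ∧ p1)  //  (¬p3 ∧ ¬p2).
                  branch 1.1.2.1.1 (add ¬(¬p3 ∧ p1)):
                    ¬(¬p3 ∧ p1): β-rule — branch into ¬¬p3  //  ¬p1.
                      branch 1.1.2.1.1.1 (add ¬¬p3):
                        ○ open, literals {p1=0, p3=1}.
                      branch 1.1.2.1.1.2 (add ¬p1):
                        ○ open, literals {p1=0}.
                  branch 1.1.2.1.2 (add (¬p3 ∧ ¬p2)):
                    (¬p3 ∧ ¬p2): α-rule — add ¬p3, ¬p2.
                    ○ open, literals {p1=0, p2=0, p3=0}.
              branch 1.1.2.2 (add (((p2 ∨ p2) ∧ p1) ∧ p3)):
                (((p2 ∨ p2) ∧ p1) ∧ p3): α-rule — add ((p2 ∨ p2) ∧ p1), p3.
                ((p2 ∨ p2) ∧ p1): α-rule — add (p2 ∨ p2), p1.
                × closes — contains both p1 and ¬p1.
      branch 1.2 (add ¬(p3 ∨ ((¬p3 ∧ p1) → (¬p3 ∧ ¬p2))), ((p1 → (((p2 ∨ p2) ∧ p1) ∧ p3)) → p1)):
        ¬(p3 ∨ ((¬p3 ∧ p1) → (¬p3 ∧ ¬p2))): α-rule — add ¬p3, ¬((¬p3 ∧ p1) → (¬p3 ∧ ¬p2)).
        ¬((¬p3 ∧ p1) → (¬p3 ∧ ¬p2)): α-rule — add (¬p3 ∧ p1), ¬(¬p3 ∧ ¬p2).
        (¬p3 ∧ p1): α-rule — add ¬p3, p1.
        ((p1 → (((p2 ∨ p2) ∧ p1) ∧ p3)) → p1): β-rule — branch into ¬(p1 → (((p2 ∨ p2) ∧ p1) ∧ p3))  //  p1.
          branch 1.2.1 (add ¬(p1 → (((p2 ∨ p2) ∧ p1) ∧ p3))):
            ¬(p1 → (((p2 ∨ p2) ∧ p1) ∧ p3)): α-rule — add p1, ¬(((p2 ∨ p2) ∧ p1) ∧ p3).
            ¬(¬p3 ∧ ¬p2): β-rule — branch into ¬¬p3  //  ¬¬p2.
              branch 1.2.1.1 (add ¬¬p3):
                × closes — contains both p3 and ¬p3.
              branch 1.2.1.2 (add ¬¬p2):
                ¬(((p2 ∨ p2) ∧ p1) ∧ p3): β-rule — branch into ¬((p2 ∨ p2) ∧ p1)  //  ¬p3.
                  branch 1.2.1.2.1 (add ¬((p2 ∨ p2) ∧ p1)):
                    ¬((p2 ∨ p2) ∧ p1): β-rule — branch into ¬(p2 ∨ p2)  //  ¬p1.
                      branch 1.2.1.2.1.1 (add ¬(p2 ∨ p2)):
                        ¬(p2 ∨ p2): α-rule — add ¬p2, ¬p2.
                        × closes — contains both p2 and ¬p2.
                      branch 1.2.1.2.1.2 (add ¬p1):
                        × closes — contains both p1 and ¬p1.
                  branch 1.2.1.2.2 (add ¬p3):
                    ○ open, literals {p1=1, p2=1, p3=0}.
          branch 1.2.2 (add p1):
            ¬(¬p3 ∧ ¬p2): β-rule — branch into ¬¬p3  //  ¬¬p2.
              branch 1.2.2.1 (add ¬¬p3):
                × closes — contains both p3 and ¬p3.
              branch 1.2.2.2 (add ¬¬p2):
                ○ open, literals {p1=1, p2=1, p3=0}.
  branch 2 (add p2):
    ○ open, literals {p2=1}.
6 branches closed, 7 open.
Each open branch fixes some atoms; the unmentioned ones are free. Counting distinct full assignments: branch {p1=0, p3=1} (p2) contributes 2 new; branch {p1=0, p3=1} (p2) contributes 0 new; branch {p1=0} (p3, p2) contributes 2 new; branch {p1=0, p2=0, p3=0} (none free) contributes 0 new; branch {p1=1, p2=1, p3=0} (none free) contributes 1 new; branch {p1=1, p2=1, p3=0} (none free) contributes 0 new; branch {p2=1} (p3, p1) contributes 1 new. Total: 6.

6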